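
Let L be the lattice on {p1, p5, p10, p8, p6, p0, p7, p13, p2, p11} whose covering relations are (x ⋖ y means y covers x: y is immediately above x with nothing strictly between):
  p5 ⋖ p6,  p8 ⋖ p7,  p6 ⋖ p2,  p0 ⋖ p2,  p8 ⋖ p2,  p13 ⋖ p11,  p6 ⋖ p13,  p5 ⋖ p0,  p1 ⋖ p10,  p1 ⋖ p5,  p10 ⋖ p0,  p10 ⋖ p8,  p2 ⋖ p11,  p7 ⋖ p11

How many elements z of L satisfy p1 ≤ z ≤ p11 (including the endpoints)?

10

The interval [p1, p11] = {p0, p1, p10, p11, p13, p2, p5, p6, p7, p8}, which has 10 elements.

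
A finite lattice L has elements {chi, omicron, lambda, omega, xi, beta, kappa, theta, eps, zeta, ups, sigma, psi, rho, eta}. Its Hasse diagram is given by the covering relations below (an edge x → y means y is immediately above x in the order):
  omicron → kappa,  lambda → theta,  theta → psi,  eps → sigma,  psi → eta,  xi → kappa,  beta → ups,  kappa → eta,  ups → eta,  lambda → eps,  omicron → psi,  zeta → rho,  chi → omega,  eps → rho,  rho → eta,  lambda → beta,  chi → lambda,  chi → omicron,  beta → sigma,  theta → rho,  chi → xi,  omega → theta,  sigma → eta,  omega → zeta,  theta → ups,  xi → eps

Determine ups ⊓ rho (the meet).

Common lower bounds of {ups, rho}: chi, lambda, omega, theta.
The greatest among these is theta.

theta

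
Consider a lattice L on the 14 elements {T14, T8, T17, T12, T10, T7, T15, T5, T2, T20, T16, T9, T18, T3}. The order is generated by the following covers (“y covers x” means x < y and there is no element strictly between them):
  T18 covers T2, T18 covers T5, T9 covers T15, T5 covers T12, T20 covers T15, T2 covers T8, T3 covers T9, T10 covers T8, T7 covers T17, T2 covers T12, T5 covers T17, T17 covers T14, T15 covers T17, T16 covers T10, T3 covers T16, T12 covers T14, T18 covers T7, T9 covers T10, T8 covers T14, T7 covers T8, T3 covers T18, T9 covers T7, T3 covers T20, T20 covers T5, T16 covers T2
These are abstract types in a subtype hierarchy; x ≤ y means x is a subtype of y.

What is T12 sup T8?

Common upper bounds of {T12, T8}: T16, T18, T2, T3.
The least among these is T2.

T2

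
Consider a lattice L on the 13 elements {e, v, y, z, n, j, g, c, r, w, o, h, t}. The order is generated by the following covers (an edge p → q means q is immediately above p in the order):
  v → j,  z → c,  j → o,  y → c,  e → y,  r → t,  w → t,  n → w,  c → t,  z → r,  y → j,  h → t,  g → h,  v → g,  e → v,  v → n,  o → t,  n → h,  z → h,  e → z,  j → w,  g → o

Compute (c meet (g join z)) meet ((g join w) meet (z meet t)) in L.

g ∨ z = h
c ∧ h = z
g ∨ w = t
z ∧ t = z
t ∧ z = z
z ∧ z = z

z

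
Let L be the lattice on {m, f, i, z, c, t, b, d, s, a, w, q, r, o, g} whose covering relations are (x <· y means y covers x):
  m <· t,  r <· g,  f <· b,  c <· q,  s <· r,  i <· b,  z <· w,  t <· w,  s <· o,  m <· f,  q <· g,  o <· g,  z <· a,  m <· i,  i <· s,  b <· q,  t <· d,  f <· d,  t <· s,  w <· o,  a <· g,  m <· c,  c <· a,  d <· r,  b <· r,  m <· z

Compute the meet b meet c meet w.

Common lower bounds of {b, c, w}: m.
The greatest among these is m.

m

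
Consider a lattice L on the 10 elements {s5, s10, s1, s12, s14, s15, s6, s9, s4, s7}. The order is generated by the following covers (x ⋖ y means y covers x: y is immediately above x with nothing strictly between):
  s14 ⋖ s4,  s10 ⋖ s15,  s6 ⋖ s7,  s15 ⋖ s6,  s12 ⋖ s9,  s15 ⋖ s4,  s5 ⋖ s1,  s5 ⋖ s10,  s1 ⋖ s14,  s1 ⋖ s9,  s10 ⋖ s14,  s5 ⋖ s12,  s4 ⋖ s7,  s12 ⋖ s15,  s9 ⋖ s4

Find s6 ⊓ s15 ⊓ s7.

Common lower bounds of {s6, s15, s7}: s10, s12, s15, s5.
The greatest among these is s15.

s15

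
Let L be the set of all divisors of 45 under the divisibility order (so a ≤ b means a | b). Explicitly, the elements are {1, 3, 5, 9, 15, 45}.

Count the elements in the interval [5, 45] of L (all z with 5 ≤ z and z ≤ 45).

The interval [5, 45] = {15, 45, 5}, which has 3 elements.

3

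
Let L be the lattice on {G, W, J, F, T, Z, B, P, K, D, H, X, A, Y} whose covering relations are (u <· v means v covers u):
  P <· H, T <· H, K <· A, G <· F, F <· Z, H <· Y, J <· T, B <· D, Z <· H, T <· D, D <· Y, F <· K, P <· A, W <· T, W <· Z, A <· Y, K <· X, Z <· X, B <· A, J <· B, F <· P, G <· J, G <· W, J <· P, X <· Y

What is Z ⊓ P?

F

Common lower bounds of {Z, P}: F, G.
The greatest among these is F.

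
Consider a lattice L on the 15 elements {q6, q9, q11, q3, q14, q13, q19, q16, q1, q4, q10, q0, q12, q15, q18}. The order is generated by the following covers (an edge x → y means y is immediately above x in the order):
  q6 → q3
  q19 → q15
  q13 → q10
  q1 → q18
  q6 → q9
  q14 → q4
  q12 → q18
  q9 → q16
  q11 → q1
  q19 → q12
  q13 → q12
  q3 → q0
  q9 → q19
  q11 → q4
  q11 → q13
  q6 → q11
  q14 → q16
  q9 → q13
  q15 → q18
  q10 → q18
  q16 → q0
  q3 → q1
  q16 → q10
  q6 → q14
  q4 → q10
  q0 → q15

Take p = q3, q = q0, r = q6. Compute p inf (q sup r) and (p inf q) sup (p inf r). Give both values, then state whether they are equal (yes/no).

q3; q3; yes

q sup r = q0, so p inf (q sup r) = q3 inf q0 = q3.
p inf q = q3 and p inf r = q6, so (p inf q) sup (p inf r) = q3 sup q6 = q3.
Equal: yes.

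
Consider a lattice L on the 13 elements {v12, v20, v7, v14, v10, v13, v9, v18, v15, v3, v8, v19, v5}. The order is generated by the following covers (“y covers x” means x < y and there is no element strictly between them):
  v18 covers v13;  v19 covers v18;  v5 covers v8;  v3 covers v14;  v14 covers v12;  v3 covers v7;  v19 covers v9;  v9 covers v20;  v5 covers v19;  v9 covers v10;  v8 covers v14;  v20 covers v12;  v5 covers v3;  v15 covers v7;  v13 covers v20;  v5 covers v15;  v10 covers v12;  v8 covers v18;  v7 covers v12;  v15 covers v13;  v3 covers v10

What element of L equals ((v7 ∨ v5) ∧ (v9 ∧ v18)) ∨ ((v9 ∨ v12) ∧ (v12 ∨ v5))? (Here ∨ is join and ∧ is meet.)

v9

v7 ∨ v5 = v5
v9 ∧ v18 = v20
v5 ∧ v20 = v20
v9 ∨ v12 = v9
v12 ∨ v5 = v5
v9 ∧ v5 = v9
v20 ∨ v9 = v9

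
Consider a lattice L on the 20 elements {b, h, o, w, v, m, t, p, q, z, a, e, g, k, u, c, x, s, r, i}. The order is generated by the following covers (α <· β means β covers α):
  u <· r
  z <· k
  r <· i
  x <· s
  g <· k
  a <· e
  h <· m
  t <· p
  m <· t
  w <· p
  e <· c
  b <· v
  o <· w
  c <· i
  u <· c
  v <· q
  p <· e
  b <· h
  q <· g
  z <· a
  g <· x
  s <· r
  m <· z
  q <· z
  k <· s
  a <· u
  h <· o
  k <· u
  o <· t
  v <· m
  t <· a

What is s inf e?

z

Common lower bounds of {s, e}: b, h, m, q, v, z.
The greatest among these is z.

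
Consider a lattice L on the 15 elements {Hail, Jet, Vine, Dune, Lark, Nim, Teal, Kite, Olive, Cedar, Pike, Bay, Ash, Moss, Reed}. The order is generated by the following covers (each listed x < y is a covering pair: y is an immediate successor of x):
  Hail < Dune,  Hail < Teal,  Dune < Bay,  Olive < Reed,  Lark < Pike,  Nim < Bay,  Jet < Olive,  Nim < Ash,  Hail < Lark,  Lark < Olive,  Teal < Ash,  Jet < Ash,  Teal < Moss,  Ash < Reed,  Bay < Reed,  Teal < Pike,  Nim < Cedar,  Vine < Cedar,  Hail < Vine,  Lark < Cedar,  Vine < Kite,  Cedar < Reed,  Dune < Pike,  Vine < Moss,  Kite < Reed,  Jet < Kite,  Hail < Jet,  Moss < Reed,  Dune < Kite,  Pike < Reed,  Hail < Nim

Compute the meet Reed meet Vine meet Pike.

Hail

Common lower bounds of {Reed, Vine, Pike}: Hail.
The greatest among these is Hail.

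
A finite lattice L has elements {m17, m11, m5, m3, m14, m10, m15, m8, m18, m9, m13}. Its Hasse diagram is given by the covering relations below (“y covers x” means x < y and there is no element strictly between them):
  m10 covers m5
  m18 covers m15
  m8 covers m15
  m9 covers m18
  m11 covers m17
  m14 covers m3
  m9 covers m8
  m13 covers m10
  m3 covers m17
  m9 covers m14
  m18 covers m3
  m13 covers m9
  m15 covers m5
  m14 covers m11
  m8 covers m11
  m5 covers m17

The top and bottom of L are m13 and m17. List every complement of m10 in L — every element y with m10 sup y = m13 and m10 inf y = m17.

Need y with m10 ∨ y = m13 and m10 ∧ y = m17.
Checking each element gives: m11, m14, m3.

m11, m14, m3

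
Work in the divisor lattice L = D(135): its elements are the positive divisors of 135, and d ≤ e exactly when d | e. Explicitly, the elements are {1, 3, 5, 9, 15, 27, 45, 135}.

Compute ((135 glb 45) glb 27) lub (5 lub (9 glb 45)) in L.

45

135 ∧ 45 = 45
45 ∧ 27 = 9
9 ∧ 45 = 9
5 ∨ 9 = 45
9 ∨ 45 = 45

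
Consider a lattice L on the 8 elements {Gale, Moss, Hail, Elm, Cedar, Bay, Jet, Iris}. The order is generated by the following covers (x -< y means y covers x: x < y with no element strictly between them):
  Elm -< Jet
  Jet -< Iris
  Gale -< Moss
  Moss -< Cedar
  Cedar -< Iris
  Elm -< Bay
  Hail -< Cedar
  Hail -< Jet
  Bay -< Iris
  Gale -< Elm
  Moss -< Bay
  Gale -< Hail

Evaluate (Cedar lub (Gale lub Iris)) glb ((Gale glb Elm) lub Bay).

Gale ∨ Iris = Iris
Cedar ∨ Iris = Iris
Gale ∧ Elm = Gale
Gale ∨ Bay = Bay
Iris ∧ Bay = Bay

Bay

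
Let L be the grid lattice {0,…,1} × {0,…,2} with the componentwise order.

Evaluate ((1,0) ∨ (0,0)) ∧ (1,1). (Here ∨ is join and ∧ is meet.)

(1,0)

(1,0) ∨ (0,0) = (1,0)
(1,0) ∧ (1,1) = (1,0)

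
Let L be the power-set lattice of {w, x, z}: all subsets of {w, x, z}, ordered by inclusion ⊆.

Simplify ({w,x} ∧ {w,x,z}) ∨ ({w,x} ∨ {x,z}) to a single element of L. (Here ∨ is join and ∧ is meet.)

{w,x,z}

{w,x} ∧ {w,x,z} = {w,x}
{w,x} ∨ {x,z} = {w,x,z}
{w,x} ∨ {w,x,z} = {w,x,z}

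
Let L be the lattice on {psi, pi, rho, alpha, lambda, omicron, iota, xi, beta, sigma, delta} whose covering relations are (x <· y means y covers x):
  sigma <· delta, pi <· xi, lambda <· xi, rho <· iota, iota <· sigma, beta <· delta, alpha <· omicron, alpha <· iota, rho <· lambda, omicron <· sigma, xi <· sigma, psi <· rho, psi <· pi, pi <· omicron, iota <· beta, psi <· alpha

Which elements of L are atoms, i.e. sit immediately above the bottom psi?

alpha, pi, rho

The atoms are exactly the elements that cover psi: alpha, pi, rho.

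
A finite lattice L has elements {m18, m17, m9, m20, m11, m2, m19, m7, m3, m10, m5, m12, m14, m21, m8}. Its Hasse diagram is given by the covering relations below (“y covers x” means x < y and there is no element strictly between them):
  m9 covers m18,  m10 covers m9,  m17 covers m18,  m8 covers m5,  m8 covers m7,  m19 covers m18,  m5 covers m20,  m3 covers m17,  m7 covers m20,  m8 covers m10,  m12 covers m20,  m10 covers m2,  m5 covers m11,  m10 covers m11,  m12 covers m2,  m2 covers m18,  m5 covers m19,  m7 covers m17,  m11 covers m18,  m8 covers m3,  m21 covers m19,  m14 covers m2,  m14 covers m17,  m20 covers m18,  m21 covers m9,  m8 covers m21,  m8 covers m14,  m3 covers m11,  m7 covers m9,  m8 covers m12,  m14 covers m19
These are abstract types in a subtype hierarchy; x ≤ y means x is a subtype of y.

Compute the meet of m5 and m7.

m20

Common lower bounds of {m5, m7}: m18, m20.
The greatest among these is m20.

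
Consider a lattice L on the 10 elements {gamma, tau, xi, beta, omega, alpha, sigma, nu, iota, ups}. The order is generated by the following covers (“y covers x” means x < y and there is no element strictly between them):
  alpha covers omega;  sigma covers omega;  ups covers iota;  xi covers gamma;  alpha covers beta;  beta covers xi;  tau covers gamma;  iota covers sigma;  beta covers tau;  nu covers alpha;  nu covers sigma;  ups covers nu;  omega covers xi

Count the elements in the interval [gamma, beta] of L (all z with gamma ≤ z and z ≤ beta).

The interval [gamma, beta] = {beta, gamma, tau, xi}, which has 4 elements.

4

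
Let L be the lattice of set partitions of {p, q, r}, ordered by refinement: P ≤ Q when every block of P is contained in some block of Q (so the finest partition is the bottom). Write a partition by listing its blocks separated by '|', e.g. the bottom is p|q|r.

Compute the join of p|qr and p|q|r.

p|qr

Common upper bounds of {p|qr, p|q|r}: pqr, p|qr.
The least among these is p|qr.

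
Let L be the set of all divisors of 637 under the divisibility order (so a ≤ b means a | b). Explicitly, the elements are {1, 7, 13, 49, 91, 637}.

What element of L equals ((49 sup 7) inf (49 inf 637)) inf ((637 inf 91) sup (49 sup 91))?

49 ∨ 7 = 49
49 ∧ 637 = 49
49 ∧ 49 = 49
637 ∧ 91 = 91
49 ∨ 91 = 637
91 ∨ 637 = 637
49 ∧ 637 = 49

49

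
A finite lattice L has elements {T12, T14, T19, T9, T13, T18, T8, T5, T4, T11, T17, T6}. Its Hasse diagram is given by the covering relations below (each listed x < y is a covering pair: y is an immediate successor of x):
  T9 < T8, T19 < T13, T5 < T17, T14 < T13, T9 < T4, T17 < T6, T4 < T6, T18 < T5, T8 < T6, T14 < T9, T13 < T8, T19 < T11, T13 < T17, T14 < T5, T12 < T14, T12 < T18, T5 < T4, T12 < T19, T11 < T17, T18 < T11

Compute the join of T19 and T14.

Common upper bounds of {T19, T14}: T13, T17, T6, T8.
The least among these is T13.

T13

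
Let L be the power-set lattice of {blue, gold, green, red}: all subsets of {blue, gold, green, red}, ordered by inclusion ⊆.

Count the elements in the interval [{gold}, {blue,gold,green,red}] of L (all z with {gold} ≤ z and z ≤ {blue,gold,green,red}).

The interval [{gold}, {blue,gold,green,red}] = {{blue,gold,green,red}, {blue,gold,green}, {blue,gold,red}, {blue,gold}, {gold,green,red}, {gold,green}, {gold,red}, {gold}}, which has 8 elements.

8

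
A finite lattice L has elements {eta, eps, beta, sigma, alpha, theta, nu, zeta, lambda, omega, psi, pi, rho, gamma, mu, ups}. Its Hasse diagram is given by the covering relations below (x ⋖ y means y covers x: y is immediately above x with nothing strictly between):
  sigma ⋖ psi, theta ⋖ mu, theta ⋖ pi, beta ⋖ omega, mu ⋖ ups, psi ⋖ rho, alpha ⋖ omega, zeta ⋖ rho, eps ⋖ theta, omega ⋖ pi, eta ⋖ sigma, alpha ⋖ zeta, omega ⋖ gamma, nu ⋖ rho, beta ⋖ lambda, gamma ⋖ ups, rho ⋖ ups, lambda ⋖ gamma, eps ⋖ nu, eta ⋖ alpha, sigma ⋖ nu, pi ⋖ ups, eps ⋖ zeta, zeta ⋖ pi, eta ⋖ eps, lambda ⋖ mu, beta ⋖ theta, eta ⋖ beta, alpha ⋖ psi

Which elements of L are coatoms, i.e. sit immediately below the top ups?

The coatoms are exactly the elements covered by ups: gamma, mu, pi, rho.

gamma, mu, pi, rho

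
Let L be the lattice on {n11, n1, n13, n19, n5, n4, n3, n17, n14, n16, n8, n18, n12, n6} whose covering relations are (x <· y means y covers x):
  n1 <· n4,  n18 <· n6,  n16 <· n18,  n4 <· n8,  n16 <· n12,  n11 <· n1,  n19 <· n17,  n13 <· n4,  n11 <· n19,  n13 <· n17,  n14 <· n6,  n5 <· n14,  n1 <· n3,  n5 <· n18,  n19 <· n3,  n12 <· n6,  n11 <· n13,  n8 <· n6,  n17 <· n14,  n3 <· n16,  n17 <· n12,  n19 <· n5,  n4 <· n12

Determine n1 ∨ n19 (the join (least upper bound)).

n3

Common upper bounds of {n1, n19}: n12, n16, n18, n3, n6.
The least among these is n3.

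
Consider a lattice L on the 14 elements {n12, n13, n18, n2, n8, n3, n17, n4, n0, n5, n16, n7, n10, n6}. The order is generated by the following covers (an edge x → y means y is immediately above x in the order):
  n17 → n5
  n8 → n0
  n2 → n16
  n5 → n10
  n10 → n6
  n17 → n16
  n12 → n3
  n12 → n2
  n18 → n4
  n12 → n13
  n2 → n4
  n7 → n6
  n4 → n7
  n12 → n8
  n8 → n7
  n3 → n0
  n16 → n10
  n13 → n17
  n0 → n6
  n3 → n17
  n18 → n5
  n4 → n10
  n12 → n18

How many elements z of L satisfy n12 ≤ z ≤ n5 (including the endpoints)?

The interval [n12, n5] = {n12, n13, n17, n18, n3, n5}, which has 6 elements.

6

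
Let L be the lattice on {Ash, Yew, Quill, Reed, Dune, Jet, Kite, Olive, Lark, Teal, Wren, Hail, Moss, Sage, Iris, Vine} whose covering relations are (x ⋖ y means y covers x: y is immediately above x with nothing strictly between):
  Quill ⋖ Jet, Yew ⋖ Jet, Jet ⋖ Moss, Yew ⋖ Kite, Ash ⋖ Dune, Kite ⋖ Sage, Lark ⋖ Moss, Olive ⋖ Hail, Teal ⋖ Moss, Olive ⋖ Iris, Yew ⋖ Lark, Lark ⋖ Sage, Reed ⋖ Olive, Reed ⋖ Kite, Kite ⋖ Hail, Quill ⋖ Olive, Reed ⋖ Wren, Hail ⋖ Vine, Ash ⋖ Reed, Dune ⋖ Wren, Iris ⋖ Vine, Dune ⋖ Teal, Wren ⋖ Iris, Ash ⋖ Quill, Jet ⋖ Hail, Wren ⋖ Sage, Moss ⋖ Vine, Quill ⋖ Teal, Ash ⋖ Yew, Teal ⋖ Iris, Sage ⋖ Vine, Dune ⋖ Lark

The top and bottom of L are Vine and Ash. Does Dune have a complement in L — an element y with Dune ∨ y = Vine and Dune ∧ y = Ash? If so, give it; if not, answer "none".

Hail

Need y with Dune ∨ y = Vine and Dune ∧ y = Ash.
Checking each element gives: Hail.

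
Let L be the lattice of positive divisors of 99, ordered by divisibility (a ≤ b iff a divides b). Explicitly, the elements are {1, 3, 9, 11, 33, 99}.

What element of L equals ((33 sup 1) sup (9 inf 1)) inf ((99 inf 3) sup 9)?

33 ∨ 1 = 33
9 ∧ 1 = 1
33 ∨ 1 = 33
99 ∧ 3 = 3
3 ∨ 9 = 9
33 ∧ 9 = 3

3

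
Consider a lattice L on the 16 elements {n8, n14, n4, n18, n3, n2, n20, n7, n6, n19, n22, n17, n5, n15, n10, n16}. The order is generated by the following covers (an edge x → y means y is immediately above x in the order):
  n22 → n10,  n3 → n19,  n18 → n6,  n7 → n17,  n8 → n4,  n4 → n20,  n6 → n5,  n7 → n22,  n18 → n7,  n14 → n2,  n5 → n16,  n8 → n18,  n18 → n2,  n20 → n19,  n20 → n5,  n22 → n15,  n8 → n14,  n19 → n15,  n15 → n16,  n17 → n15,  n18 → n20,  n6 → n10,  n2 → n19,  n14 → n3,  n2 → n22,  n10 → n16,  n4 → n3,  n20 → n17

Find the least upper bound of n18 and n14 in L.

n2

Common upper bounds of {n18, n14}: n10, n15, n16, n19, n2, n22.
The least among these is n2.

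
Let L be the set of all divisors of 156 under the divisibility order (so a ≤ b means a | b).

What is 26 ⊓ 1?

1

Common lower bounds of {26, 1}: 1.
The greatest among these is 1.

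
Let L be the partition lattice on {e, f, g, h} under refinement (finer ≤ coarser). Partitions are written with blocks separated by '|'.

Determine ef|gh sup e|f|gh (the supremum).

The join of ef|gh and e|f|gh merges any blocks that overlap across the partitions, giving ef|gh.

ef|gh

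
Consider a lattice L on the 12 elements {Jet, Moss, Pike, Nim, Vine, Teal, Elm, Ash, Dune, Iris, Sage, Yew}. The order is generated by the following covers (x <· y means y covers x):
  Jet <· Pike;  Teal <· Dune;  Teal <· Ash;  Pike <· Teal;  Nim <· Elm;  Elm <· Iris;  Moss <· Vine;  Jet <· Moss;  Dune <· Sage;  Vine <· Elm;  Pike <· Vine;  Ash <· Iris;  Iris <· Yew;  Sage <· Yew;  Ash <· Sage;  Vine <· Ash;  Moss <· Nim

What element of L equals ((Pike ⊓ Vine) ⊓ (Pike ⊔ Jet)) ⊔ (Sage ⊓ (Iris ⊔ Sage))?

Sage

Pike ∧ Vine = Pike
Pike ∨ Jet = Pike
Pike ∧ Pike = Pike
Iris ∨ Sage = Yew
Sage ∧ Yew = Sage
Pike ∨ Sage = Sage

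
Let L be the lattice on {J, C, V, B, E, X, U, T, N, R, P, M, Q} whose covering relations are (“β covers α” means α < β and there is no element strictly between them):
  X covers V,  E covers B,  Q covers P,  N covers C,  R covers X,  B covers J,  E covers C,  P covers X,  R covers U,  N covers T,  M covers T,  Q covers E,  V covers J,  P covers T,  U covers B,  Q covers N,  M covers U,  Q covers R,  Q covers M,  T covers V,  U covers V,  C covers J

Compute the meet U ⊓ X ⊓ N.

Common lower bounds of {U, X, N}: J, V.
The greatest among these is V.

V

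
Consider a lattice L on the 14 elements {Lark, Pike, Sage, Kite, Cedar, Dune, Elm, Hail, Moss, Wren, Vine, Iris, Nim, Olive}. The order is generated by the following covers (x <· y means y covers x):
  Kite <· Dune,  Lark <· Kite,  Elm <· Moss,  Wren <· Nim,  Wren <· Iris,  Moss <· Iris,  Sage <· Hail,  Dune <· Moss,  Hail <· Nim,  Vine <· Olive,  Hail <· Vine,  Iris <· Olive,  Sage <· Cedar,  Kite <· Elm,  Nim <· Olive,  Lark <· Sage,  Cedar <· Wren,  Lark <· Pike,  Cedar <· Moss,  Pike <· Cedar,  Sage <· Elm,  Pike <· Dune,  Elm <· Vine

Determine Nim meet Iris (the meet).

Wren

Common lower bounds of {Nim, Iris}: Cedar, Lark, Pike, Sage, Wren.
The greatest among these is Wren.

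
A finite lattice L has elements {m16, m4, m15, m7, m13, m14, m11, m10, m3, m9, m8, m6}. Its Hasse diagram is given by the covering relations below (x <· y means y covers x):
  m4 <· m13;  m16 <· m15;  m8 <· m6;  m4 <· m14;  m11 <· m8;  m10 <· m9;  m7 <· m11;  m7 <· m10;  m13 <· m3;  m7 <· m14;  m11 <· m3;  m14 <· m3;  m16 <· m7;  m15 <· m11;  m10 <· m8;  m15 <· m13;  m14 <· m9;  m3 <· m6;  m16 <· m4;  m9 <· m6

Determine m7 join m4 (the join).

m14

Common upper bounds of {m7, m4}: m14, m3, m6, m9.
The least among these is m14.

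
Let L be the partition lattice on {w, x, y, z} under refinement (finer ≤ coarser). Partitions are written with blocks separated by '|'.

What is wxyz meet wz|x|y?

wz|x|y

The meet (common refinement) of wxyz and wz|x|y intersects blocks pairwise, giving wz|x|y.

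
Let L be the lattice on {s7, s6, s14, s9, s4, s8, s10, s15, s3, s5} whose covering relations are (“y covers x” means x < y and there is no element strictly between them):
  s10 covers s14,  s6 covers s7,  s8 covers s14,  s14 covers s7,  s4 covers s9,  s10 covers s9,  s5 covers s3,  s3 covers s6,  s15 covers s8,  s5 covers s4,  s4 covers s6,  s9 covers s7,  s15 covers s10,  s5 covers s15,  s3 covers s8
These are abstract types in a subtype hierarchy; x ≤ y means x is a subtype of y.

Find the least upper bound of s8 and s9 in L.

s15

Common upper bounds of {s8, s9}: s15, s5.
The least among these is s15.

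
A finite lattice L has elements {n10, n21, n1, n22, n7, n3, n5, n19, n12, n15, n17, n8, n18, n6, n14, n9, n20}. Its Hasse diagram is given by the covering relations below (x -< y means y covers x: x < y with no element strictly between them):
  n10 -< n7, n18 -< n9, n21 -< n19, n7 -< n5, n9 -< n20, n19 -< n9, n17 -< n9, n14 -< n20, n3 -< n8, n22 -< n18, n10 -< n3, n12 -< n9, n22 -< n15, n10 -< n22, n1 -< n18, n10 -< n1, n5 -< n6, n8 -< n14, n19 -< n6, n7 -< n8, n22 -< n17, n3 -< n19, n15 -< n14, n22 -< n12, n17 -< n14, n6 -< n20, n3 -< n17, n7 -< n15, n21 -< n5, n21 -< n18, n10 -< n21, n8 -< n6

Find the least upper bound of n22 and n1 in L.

Common upper bounds of {n22, n1}: n18, n20, n9.
The least among these is n18.

n18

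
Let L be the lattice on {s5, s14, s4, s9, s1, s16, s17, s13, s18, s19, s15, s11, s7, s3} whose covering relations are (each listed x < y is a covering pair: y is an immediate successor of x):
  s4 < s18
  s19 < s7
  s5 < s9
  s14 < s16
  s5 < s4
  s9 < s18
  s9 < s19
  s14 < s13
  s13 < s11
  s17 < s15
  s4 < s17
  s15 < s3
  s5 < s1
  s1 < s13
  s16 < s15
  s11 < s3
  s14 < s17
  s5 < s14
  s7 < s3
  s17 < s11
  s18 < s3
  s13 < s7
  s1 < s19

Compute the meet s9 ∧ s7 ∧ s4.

s5

Common lower bounds of {s9, s7, s4}: s5.
The greatest among these is s5.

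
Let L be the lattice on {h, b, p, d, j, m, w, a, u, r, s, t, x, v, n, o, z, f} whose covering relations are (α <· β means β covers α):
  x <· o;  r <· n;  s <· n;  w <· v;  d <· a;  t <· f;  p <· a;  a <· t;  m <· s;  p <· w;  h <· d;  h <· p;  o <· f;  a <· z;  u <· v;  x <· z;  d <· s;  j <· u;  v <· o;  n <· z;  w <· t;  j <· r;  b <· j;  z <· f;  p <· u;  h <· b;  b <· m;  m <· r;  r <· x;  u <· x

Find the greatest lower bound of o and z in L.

Common lower bounds of {o, z}: b, h, j, m, p, r, u, x.
The greatest among these is x.

x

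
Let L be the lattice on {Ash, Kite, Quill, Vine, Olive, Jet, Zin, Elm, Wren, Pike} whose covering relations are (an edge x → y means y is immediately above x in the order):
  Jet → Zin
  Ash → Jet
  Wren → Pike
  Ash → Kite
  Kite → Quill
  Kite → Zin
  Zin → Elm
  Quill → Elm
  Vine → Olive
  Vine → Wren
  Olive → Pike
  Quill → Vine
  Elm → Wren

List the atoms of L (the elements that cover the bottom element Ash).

The atoms are exactly the elements that cover Ash: Jet, Kite.

Jet, Kite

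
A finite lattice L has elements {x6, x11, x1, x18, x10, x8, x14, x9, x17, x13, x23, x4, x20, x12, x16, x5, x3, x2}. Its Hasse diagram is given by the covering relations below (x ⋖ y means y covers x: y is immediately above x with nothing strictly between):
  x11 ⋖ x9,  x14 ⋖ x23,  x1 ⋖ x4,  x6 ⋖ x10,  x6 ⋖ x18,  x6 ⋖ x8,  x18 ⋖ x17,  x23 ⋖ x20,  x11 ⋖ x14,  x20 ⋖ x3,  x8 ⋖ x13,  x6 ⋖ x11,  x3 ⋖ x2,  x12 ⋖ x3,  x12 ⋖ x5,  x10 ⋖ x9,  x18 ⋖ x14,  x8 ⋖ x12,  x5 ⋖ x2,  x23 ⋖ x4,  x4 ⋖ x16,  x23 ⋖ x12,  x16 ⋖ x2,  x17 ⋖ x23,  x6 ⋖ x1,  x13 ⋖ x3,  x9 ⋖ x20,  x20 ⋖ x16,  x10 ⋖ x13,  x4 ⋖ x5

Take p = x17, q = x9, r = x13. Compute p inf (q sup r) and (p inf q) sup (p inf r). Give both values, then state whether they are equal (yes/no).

x17; x6; no

q sup r = x3, so p inf (q sup r) = x17 inf x3 = x17.
p inf q = x6 and p inf r = x6, so (p inf q) sup (p inf r) = x6 sup x6 = x6.
Equal: no.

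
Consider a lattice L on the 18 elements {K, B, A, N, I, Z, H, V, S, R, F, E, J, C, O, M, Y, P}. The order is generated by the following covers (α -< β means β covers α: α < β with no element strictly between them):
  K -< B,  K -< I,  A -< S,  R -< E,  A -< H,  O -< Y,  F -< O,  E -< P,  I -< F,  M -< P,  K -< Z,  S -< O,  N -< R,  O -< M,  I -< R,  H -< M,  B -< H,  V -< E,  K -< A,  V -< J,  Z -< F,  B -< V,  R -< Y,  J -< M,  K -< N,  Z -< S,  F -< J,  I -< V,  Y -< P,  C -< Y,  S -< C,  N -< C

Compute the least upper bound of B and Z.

J

Common upper bounds of {B, Z}: J, M, P.
The least among these is J.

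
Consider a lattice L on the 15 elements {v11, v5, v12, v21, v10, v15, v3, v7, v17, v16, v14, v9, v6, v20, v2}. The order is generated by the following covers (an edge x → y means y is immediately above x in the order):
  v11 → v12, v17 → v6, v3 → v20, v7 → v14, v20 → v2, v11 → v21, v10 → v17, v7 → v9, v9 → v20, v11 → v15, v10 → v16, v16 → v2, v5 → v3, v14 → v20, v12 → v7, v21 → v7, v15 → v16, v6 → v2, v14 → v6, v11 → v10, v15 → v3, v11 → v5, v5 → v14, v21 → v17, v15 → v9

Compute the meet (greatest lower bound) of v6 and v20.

Common lower bounds of {v6, v20}: v11, v12, v14, v21, v5, v7.
The greatest among these is v14.

v14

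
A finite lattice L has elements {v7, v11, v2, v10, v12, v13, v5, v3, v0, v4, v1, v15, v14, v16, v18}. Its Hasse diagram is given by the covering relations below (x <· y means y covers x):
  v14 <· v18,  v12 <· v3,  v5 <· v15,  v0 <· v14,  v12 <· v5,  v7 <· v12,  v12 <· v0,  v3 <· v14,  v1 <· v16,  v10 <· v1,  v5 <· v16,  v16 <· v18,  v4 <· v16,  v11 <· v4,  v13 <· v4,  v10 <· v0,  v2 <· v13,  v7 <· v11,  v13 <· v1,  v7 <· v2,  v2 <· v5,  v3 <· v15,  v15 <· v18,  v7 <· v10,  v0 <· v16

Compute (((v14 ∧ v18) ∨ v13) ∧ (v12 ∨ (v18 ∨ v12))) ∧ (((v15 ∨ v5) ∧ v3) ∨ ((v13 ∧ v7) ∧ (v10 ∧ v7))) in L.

v3

v14 ∧ v18 = v14
v14 ∨ v13 = v18
v18 ∨ v12 = v18
v12 ∨ v18 = v18
v18 ∧ v18 = v18
v15 ∨ v5 = v15
v15 ∧ v3 = v3
v13 ∧ v7 = v7
v10 ∧ v7 = v7
v7 ∧ v7 = v7
v3 ∨ v7 = v3
v18 ∧ v3 = v3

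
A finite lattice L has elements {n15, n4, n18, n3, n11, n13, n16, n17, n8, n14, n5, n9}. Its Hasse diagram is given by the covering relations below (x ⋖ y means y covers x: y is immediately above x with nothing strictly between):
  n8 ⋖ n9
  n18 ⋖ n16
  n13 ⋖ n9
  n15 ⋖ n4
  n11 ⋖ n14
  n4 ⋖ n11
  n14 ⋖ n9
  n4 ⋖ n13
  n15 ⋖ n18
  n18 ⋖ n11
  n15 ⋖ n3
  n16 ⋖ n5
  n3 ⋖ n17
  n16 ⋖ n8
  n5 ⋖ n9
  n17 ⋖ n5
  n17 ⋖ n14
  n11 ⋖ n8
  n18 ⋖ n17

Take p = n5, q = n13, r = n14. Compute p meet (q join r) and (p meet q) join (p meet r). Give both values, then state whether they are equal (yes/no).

q join r = n9, so p meet (q join r) = n5 meet n9 = n5.
p meet q = n15 and p meet r = n17, so (p meet q) join (p meet r) = n15 join n17 = n17.
Equal: no.

n5; n17; no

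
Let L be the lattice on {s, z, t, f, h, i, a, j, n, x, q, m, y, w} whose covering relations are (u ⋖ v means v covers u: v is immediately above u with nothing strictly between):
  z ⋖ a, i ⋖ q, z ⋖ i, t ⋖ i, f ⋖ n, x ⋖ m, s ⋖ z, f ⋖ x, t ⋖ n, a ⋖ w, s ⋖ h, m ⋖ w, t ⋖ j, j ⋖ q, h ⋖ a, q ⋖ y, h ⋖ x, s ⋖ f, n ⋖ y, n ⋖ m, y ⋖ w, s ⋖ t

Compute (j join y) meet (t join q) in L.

q

j ∨ y = y
t ∨ q = q
y ∧ q = q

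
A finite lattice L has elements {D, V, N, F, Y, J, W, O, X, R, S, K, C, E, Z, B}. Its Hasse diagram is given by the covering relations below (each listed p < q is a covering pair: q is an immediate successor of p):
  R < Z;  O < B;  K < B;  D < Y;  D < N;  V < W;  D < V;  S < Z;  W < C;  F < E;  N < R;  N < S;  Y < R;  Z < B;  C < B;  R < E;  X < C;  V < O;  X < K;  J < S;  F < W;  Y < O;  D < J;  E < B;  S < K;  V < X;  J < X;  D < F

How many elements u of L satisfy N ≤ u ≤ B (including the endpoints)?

7

The interval [N, B] = {B, E, K, N, R, S, Z}, which has 7 elements.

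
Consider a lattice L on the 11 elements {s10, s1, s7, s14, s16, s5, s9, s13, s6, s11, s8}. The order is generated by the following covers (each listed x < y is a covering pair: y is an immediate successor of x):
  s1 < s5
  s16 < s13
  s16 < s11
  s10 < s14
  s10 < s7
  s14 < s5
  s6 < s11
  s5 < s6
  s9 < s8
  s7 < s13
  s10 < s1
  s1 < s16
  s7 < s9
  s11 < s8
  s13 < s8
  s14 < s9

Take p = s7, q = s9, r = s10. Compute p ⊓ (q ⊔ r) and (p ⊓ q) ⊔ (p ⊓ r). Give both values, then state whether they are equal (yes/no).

q ⊔ r = s9, so p ⊓ (q ⊔ r) = s7 ⊓ s9 = s7.
p ⊓ q = s7 and p ⊓ r = s10, so (p ⊓ q) ⊔ (p ⊓ r) = s7 ⊔ s10 = s7.
Equal: yes.

s7; s7; yes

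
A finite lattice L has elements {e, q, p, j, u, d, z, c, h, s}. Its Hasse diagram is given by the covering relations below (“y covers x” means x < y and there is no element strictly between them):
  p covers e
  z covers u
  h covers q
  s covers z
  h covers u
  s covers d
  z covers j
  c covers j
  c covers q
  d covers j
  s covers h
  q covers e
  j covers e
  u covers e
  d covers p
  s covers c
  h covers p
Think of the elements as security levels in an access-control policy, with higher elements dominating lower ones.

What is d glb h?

Common lower bounds of {d, h}: e, p.
The greatest among these is p.

p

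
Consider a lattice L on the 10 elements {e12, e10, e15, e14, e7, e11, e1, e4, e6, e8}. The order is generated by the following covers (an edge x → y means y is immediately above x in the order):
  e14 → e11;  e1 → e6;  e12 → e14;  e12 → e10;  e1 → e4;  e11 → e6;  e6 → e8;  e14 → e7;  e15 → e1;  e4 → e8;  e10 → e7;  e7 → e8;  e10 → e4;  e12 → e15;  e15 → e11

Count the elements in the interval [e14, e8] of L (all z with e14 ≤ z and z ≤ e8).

The interval [e14, e8] = {e11, e14, e6, e7, e8}, which has 5 elements.

5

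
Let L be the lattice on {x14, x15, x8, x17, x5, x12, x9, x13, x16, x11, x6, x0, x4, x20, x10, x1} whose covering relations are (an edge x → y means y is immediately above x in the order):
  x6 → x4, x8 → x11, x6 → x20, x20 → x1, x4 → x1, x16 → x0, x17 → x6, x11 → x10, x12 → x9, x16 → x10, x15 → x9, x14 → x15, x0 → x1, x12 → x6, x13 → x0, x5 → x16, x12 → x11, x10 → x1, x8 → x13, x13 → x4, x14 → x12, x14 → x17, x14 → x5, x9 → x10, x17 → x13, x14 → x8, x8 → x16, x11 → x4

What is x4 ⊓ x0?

x13

Common lower bounds of {x4, x0}: x13, x14, x17, x8.
The greatest among these is x13.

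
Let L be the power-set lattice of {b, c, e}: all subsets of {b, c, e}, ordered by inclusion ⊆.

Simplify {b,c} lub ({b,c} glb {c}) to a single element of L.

{b,c} ∧ {c} = {c}
{b,c} ∨ {c} = {b,c}

{b,c}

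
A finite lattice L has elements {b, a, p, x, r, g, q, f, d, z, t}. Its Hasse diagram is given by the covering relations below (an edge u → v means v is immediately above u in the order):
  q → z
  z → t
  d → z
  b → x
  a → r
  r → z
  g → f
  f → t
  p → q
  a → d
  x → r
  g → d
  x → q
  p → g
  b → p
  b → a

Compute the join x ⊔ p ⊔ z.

z

Common upper bounds of {x, p, z}: t, z.
The least among these is z.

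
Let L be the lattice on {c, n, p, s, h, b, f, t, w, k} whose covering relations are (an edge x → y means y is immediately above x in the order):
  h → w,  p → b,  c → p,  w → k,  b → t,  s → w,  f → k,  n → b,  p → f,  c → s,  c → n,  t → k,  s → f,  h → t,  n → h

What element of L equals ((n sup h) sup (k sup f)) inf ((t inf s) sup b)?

b

n ∨ h = h
k ∨ f = k
h ∨ k = k
t ∧ s = c
c ∨ b = b
k ∧ b = b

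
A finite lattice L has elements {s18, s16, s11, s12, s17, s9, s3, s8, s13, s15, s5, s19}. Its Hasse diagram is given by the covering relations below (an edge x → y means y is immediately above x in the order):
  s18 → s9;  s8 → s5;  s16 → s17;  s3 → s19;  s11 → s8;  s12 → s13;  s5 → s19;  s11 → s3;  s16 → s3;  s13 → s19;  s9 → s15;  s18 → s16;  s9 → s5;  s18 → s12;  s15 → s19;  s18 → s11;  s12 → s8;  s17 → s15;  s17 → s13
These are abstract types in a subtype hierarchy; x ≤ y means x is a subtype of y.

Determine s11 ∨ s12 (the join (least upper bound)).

s8

Common upper bounds of {s11, s12}: s19, s5, s8.
The least among these is s8.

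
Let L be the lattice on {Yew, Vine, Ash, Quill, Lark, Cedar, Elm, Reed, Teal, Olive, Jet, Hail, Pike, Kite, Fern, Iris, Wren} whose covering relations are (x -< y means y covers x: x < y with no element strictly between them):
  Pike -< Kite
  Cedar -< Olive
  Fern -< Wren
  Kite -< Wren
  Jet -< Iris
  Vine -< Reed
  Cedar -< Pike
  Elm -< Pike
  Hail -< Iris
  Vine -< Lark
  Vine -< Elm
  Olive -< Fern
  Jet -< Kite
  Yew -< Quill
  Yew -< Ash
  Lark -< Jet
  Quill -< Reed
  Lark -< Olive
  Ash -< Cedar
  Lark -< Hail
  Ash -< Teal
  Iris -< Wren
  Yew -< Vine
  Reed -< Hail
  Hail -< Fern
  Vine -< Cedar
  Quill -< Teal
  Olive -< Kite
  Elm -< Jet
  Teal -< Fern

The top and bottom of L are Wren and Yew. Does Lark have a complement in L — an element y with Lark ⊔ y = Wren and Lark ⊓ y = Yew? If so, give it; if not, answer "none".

none

For every candidate y, either Lark ∨ y ≠ Wren or Lark ∧ y ≠ Yew; no complement exists.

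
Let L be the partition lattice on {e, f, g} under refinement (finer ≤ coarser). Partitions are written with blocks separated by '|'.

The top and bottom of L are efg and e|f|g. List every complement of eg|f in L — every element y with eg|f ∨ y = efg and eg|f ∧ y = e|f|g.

Need y with eg|f ∨ y = efg and eg|f ∧ y = e|f|g.
Checking each element gives: ef|g, e|fg.

ef|g, e|fg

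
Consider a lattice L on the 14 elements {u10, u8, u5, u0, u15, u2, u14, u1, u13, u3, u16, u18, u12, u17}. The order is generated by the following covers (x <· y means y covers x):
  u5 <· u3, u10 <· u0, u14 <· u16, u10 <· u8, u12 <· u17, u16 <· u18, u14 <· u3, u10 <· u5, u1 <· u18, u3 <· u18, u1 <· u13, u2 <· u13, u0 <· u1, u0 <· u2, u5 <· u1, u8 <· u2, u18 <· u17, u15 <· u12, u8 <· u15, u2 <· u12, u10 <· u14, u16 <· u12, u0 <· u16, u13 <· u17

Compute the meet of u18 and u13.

u1

Common lower bounds of {u18, u13}: u0, u1, u10, u5.
The greatest among these is u1.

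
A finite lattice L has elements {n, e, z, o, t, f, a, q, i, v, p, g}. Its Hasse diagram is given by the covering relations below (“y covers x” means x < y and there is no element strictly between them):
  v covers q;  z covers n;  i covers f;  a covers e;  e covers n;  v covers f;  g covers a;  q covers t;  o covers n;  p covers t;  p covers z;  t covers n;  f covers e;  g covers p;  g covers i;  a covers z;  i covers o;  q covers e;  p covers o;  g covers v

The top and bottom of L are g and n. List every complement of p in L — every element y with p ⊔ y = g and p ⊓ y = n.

Need y with p ∨ y = g and p ∧ y = n.
Checking each element gives: e, f.

e, f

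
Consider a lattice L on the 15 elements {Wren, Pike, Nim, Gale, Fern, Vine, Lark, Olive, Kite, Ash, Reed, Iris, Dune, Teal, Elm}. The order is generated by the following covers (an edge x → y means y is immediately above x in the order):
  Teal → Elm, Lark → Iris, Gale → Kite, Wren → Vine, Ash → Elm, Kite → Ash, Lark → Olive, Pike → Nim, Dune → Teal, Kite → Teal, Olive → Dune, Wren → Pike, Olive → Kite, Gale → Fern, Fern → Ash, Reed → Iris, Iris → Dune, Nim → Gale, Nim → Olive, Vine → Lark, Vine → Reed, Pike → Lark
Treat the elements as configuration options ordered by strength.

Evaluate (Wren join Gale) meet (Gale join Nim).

Gale

Wren ∨ Gale = Gale
Gale ∨ Nim = Gale
Gale ∧ Gale = Gale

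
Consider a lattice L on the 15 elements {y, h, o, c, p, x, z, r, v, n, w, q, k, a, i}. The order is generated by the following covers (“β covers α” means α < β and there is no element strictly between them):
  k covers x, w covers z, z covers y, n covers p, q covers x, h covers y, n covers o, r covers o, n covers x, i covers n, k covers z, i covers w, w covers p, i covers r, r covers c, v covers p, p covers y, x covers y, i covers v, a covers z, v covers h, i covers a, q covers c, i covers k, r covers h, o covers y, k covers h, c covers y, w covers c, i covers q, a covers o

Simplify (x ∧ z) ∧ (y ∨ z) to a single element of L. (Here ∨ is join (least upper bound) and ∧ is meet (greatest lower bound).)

x ∧ z = y
y ∨ z = z
y ∧ z = y

y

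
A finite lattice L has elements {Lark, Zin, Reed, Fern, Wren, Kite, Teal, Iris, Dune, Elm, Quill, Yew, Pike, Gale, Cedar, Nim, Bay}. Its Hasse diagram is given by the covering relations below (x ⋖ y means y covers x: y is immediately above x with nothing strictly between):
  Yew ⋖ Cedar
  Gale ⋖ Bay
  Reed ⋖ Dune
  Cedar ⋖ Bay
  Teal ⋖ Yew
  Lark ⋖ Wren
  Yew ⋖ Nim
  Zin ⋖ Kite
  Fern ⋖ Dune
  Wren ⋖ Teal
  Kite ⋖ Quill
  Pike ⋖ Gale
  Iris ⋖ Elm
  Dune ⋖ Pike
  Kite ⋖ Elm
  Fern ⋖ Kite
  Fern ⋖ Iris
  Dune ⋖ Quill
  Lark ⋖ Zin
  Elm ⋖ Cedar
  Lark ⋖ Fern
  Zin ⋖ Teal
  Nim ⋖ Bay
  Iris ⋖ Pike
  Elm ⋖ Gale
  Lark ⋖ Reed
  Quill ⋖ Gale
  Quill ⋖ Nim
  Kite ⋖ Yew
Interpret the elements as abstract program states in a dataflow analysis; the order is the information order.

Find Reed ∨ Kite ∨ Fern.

Quill

Common upper bounds of {Reed, Kite, Fern}: Bay, Gale, Nim, Quill.
The least among these is Quill.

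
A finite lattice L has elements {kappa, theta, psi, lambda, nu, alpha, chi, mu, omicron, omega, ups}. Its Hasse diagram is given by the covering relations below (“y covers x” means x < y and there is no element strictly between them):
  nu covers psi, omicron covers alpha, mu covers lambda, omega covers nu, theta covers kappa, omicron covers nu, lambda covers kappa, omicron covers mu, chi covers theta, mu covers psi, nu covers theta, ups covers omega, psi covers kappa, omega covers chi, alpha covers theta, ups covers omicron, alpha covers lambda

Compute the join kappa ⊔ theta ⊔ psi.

nu

Common upper bounds of {kappa, theta, psi}: nu, omega, omicron, ups.
The least among these is nu.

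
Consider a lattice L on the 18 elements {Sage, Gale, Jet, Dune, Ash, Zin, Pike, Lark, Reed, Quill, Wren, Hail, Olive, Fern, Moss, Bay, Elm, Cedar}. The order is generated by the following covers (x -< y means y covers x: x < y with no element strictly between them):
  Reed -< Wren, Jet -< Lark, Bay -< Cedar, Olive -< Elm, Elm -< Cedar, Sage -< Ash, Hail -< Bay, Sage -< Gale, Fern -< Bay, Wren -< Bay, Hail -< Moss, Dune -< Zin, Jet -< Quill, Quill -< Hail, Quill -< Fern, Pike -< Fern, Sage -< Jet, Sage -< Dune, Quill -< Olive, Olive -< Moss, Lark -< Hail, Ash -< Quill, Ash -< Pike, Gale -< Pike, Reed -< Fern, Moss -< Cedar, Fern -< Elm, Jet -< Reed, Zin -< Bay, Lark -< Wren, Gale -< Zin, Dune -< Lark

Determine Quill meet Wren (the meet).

Jet

Common lower bounds of {Quill, Wren}: Jet, Sage.
The greatest among these is Jet.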